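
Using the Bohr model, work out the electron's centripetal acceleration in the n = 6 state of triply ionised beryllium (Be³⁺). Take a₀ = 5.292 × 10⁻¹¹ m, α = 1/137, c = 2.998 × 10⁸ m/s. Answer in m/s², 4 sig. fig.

r = n²a₀/Z = 4.763 × 10⁻¹⁰ m, v = Zαc/n = 1.459 × 10⁶ m/s
a = v²/r = (1.459 × 10⁶)² / 4.763 × 10⁻¹⁰ = 4.469 × 10²¹ m/s²

4.469 × 10²¹ m/s²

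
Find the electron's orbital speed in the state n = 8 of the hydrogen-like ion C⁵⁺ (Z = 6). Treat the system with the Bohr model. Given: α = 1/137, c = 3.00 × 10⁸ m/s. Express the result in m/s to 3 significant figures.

v_n = Zαc/n = 6 × 0.00730 × 3.00 × 10⁸ / 8
    = 1.64 × 10⁶ m/s

1.64 × 10⁶ m/s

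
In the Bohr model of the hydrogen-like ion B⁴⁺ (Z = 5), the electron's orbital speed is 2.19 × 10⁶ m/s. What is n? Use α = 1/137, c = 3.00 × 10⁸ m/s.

5

v_n = Zαc/n ⇒ n = Zαc/v = 5 × 0.00730 × 3.00 × 10⁸ / 2.19 × 10⁶ ≈ 5.00
n = 5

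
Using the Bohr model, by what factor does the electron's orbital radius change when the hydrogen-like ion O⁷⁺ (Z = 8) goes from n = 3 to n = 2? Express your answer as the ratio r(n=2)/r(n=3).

4/9

r ∝ Z^-1 · n^2; with Z fixed, r ∝ n^2.
r(n=2)/r(n=3) = (2/3)^2 = 4/9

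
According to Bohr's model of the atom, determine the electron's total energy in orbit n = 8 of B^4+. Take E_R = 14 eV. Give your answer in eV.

-5.5 eV

E_n = −E_R·Z²/n² = −14 × 5²/8² = -5.5 eV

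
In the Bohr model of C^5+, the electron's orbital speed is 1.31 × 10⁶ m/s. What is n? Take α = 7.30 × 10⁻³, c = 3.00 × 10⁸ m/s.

10

v_n = Zαc/n ⇒ n = Zαc/v = 6 × 0.00730 × 3.00 × 10⁸ / 1.31 × 10⁶ ≈ 10.03
n = 10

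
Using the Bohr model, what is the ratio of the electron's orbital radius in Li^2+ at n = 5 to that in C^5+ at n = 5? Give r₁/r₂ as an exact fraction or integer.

2

r ∝ Z^-1 · n^2
r₁/r₂ = (3/6)^-1 · (5/5)^2 = 2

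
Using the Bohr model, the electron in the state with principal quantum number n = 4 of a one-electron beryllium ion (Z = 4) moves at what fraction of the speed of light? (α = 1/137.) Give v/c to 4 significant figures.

0.007299

v_n = Zαc/n, so v/c = Zα/n = 4 × 0.007299 / 4 = 0.007299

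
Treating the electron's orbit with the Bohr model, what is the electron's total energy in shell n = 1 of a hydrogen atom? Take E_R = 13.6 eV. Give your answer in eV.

-13.6 eV

E_n = −E_R·Z²/n² = −13.6 × 1²/1² = -13.6 eV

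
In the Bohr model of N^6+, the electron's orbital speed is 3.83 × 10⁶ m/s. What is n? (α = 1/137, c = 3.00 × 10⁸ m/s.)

v_n = Zαc/n ⇒ n = Zαc/v = 7 × 0.00730 × 3.00 × 10⁸ / 3.83 × 10⁶ ≈ 4.00
n = 4

4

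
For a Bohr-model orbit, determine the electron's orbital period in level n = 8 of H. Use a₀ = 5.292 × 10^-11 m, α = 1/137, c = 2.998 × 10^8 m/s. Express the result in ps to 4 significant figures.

r = n²a₀/Z = 8²·5.292 × 10^-11/1 = 3.387 × 10^-9 m
v = Zαc/n = 1·0.007299·2.998 × 10^8/8 = 2.735 × 10^5 m/s
T = 2πr/v = 7.780 × 10^-14 s = 0.07780 ps

0.07780 ps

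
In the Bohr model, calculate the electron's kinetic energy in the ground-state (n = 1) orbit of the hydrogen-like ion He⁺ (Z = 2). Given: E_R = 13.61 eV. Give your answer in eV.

54.44 eV

For a Coulomb orbit the virial theorem gives K = −E_n.
E_n = −E_R·Z²/n², so K = E_R·Z²/n² = 13.61 × 2²/1² = 54.44 eV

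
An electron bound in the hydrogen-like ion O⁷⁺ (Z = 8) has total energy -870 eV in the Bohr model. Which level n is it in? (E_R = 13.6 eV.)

1

E_n = −E_R Z²/n² ⇒ n² = E_R Z²/(−E_n) = 13.6 × 8² / 870 ≈ 1.00
n = 1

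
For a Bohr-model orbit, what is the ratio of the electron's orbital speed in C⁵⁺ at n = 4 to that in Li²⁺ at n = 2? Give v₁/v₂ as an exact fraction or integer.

1

v ∝ Z^1 · n^-1
v₁/v₂ = (6/3)^1 · (4/2)^-1 = 1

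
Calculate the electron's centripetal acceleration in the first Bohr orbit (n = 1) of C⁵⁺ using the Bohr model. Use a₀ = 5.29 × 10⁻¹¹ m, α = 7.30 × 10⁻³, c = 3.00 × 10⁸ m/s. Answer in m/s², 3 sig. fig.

1.96 × 10²⁵ m/s²

r = n²a₀/Z = 8.82 × 10⁻¹² m, v = Zαc/n = 1.31 × 10⁷ m/s
a = v²/r = (1.31 × 10⁷)² / 8.82 × 10⁻¹² = 1.96 × 10²⁵ m/s²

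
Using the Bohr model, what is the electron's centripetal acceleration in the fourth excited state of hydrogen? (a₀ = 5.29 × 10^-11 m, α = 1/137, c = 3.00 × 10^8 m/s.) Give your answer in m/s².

1.45 × 10^20 m/s²

r = n²a₀/Z = 1.32 × 10^-9 m, v = Zαc/n = 4.38 × 10^5 m/s
a = v²/r = (4.38 × 10^5)² / 1.32 × 10^-9 = 1.45 × 10^20 m/s²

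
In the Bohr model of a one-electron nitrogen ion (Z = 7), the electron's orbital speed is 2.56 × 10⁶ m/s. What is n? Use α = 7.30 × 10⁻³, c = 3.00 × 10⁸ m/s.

v_n = Zαc/n ⇒ n = Zαc/v = 7 × 0.00730 × 3.00 × 10⁸ / 2.56 × 10⁶ ≈ 5.99
n = 6

6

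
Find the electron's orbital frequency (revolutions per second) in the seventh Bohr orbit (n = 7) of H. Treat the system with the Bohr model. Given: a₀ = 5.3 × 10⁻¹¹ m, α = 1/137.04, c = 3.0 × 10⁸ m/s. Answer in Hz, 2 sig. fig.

1.9 × 10¹³ Hz

r = n²a₀/Z = 2.6 × 10⁻⁹ m, v = Zαc/n = 3.1 × 10⁵ m/s
f = v/(2πr) = 1.9 × 10¹³ Hz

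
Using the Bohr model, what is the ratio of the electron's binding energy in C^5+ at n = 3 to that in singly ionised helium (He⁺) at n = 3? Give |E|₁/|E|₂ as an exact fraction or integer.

9

|E| ∝ Z^2 · n^-2
|E|₁/|E|₂ = (6/2)^2 · (3/3)^-2 = 9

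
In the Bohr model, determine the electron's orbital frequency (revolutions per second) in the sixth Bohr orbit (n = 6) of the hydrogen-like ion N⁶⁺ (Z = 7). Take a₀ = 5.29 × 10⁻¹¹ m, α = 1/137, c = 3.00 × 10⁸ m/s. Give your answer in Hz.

1.49 × 10¹⁵ Hz

r = n²a₀/Z = 2.72 × 10⁻¹⁰ m, v = Zαc/n = 2.55 × 10⁶ m/s
f = v/(2πr) = 1.49 × 10¹⁵ Hz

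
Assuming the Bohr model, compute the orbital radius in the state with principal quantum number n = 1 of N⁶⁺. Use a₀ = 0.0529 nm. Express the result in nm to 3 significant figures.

r_n = n²a₀/Z = 1² × 0.0529 / 7
    = 1 × 0.0529 / 7 = 0.00756 nm

0.00756 nm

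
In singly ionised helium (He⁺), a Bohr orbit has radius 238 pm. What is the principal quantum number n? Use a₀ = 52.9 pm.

3

r_n = n²a₀/Z ⇒ n² = rZ/a₀ = 238 × 2 / 52.9 ≈ 9.00
n = 3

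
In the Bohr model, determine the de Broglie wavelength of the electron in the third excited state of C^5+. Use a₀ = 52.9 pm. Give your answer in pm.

222 pm

The Bohr quantisation condition is nλ = 2πr_n.
r_n = n²a₀/Z = 141 pm
λ = 2πr_n/n = 2π·141/4 = 222 pm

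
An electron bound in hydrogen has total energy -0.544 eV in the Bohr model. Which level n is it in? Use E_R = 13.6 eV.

E_n = −E_R Z²/n² ⇒ n² = E_R Z²/(−E_n) = 13.6 × 1² / 0.544 ≈ 25.00
n = 5

5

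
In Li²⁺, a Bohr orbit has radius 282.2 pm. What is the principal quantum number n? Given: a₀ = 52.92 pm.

4

r_n = n²a₀/Z ⇒ n² = rZ/a₀ = 282.2 × 3 / 52.92 ≈ 16.00
n = 4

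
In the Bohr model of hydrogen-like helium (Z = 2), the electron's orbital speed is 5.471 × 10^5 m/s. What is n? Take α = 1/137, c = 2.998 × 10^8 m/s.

8

v_n = Zαc/n ⇒ n = Zαc/v = 2 × 0.007299 × 2.998 × 10^8 / 5.471 × 10^5 ≈ 8.00
n = 8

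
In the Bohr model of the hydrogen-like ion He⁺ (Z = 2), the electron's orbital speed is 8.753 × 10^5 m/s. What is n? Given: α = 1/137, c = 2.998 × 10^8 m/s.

5

v_n = Zαc/n ⇒ n = Zαc/v = 2 × 0.007299 × 2.998 × 10^8 / 8.753 × 10^5 ≈ 5.00
n = 5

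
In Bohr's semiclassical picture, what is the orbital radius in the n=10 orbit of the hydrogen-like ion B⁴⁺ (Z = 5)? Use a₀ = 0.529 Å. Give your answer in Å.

10.6 Å

r_n = n²a₀/Z = 10² × 0.529 / 5
    = 100 × 0.529 / 5 = 10.6 Å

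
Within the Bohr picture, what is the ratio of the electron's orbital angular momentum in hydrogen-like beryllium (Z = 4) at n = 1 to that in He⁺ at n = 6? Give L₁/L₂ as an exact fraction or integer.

L = nℏ is independent of Z.
L₁/L₂ = n₁/n₂ = 1/6 = 1/6

1/6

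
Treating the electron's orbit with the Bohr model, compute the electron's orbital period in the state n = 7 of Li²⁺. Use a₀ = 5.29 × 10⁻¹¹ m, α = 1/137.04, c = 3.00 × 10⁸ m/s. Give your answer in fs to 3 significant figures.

r = n²a₀/Z = 7²·5.29 × 10⁻¹¹/3 = 8.64 × 10⁻¹⁰ m
v = Zαc/n = 3·0.00730·3.00 × 10⁸/7 = 9.38 × 10⁵ m/s
T = 2πr/v = 5.79 × 10⁻¹⁵ s = 5.79 fs

5.79 fs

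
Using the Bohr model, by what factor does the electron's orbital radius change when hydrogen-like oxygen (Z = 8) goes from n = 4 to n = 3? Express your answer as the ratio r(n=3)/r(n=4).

r ∝ Z^-1 · n^2; with Z fixed, r ∝ n^2.
r(n=3)/r(n=4) = (3/4)^2 = 9/16

9/16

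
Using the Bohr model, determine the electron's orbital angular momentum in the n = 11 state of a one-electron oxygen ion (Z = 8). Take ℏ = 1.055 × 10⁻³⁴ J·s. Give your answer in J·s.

1.160 × 10⁻³³ J·s

L_n = nℏ = 11 × 1.055 × 10⁻³⁴ = 1.160 × 10⁻³³ J·s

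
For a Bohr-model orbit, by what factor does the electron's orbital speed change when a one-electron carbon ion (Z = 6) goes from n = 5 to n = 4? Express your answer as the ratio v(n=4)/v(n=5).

5/4

v ∝ Z^1 · n^-1; with Z fixed, v ∝ n^-1.
v(n=4)/v(n=5) = (4/5)^-1 = 5/4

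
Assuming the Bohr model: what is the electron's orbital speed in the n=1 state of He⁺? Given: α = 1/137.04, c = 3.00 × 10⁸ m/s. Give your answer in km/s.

v_n = Zαc/n = 2 × 0.00730 × 3.00 × 10⁸ / 1
    = 4380 km/s

4380 km/s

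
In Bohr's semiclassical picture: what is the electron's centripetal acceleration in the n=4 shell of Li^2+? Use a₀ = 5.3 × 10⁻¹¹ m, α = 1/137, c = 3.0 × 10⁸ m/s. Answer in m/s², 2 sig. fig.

9.5 × 10²¹ m/s²

r = n²a₀/Z = 2.8 × 10⁻¹⁰ m, v = Zαc/n = 1.6 × 10⁶ m/s
a = v²/r = (1.6 × 10⁶)² / 2.8 × 10⁻¹⁰ = 9.5 × 10²¹ m/s²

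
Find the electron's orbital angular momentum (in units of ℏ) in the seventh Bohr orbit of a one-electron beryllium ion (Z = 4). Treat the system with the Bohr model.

7

L_n = nℏ, so L/ℏ = n = 7.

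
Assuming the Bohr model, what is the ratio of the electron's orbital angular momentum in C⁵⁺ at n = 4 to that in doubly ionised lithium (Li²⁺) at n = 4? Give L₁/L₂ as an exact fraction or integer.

L = nℏ is independent of Z.
L₁/L₂ = n₁/n₂ = 4/4 = 1

1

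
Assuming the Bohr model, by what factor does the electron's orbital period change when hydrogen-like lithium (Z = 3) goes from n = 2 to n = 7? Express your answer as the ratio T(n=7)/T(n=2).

343/8

T ∝ Z^-2 · n^3; with Z fixed, T ∝ n^3.
T(n=7)/T(n=2) = (7/2)^3 = 343/8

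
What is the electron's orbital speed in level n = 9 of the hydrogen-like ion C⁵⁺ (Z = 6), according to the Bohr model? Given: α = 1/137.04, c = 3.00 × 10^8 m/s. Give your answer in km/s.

v_n = Zαc/n = 6 × 0.00730 × 3.00 × 10^8 / 9
    = 1460 km/s

1460 km/s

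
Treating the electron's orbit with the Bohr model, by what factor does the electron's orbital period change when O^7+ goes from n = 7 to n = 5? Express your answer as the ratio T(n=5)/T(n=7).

125/343

T ∝ Z^-2 · n^3; with Z fixed, T ∝ n^3.
T(n=5)/T(n=7) = (5/7)^3 = 125/343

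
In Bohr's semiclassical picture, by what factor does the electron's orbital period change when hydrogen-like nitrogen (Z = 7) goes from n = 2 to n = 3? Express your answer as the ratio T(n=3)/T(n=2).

27/8

T ∝ Z^-2 · n^3; with Z fixed, T ∝ n^3.
T(n=3)/T(n=2) = (3/2)^3 = 27/8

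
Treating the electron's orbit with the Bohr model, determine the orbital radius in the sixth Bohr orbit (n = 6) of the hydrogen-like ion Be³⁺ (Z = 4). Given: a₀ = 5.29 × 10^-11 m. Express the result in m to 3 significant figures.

r_n = n²a₀/Z = 6² × 5.29 × 10^-11 / 4
    = 36 × 5.29 × 10^-11 / 4 = 4.76 × 10^-10 m

4.76 × 10^-10 m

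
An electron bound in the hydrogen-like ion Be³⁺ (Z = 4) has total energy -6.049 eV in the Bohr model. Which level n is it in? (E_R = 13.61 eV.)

6

E_n = −E_R Z²/n² ⇒ n² = E_R Z²/(−E_n) = 13.61 × 4² / 6.049 ≈ 36.00
n = 6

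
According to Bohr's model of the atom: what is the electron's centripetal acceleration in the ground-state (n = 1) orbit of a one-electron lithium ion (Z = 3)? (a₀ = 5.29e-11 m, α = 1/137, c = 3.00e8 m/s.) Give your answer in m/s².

r = n²a₀/Z = 1.76e-11 m, v = Zαc/n = 6.57e6 m/s
a = v²/r = (6.57e6)² / 1.76e-11 = 2.45e24 m/s²

2.45e24 m/s²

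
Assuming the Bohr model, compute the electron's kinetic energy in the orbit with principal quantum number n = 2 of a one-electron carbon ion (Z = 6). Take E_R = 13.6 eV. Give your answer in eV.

122 eV

For a Coulomb orbit the virial theorem gives K = −E_n.
E_n = −E_R·Z²/n², so K = E_R·Z²/n² = 13.6 × 6²/2² = 122 eV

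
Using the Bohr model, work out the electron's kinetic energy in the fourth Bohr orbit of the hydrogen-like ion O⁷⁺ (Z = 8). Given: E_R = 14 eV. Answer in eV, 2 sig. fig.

For a Coulomb orbit the virial theorem gives K = −E_n.
E_n = −E_R·Z²/n², so K = E_R·Z²/n² = 14 × 8²/4² = 56 eV

56 eV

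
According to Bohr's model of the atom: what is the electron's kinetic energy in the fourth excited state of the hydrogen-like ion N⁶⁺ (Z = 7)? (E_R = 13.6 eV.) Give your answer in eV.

26.7 eV

For a Coulomb orbit the virial theorem gives K = −E_n.
E_n = −E_R·Z²/n², so K = E_R·Z²/n² = 13.6 × 7²/5² = 26.7 eV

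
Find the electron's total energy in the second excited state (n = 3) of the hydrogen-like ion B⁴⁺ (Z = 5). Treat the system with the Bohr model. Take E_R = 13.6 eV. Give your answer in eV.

-37.8 eV

E_n = −E_R·Z²/n² = −13.6 × 5²/3² = -37.8 eV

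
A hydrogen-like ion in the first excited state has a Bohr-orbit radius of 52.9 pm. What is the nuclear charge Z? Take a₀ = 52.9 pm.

4

r_n = n²a₀/Z ⇒ Z = n²a₀/r = 2² × 52.9 / 52.9 ≈ 4.00
Z = 4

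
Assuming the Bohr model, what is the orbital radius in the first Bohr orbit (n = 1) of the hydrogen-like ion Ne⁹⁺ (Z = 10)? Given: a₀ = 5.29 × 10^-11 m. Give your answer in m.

5.29 × 10^-12 m

r_n = n²a₀/Z = 1² × 5.29 × 10^-11 / 10
    = 1 × 5.29 × 10^-11 / 10 = 5.29 × 10^-12 m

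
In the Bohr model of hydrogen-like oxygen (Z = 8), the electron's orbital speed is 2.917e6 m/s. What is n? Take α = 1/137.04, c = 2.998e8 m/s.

6

v_n = Zαc/n ⇒ n = Zαc/v = 8 × 0.007297 × 2.998e8 / 2.917e6 ≈ 6.00
n = 6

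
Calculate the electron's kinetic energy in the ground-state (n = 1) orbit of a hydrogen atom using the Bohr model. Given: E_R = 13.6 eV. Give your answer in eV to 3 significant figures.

For a Coulomb orbit the virial theorem gives K = −E_n.
E_n = −E_R·Z²/n², so K = E_R·Z²/n² = 13.6 × 1²/1² = 13.6 eV

13.6 eV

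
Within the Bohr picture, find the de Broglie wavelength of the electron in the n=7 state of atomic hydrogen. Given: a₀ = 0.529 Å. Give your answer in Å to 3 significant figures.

23.3 Å

The Bohr quantisation condition is nλ = 2πr_n.
r_n = n²a₀/Z = 25.9 Å
λ = 2πr_n/n = 2π·25.9/7 = 23.3 Å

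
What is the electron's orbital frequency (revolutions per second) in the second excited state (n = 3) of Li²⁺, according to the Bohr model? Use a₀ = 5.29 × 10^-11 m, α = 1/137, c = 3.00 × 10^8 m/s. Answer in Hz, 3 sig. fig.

2.20 × 10^15 Hz

r = n²a₀/Z = 1.59 × 10^-10 m, v = Zαc/n = 2.19 × 10^6 m/s
f = v/(2πr) = 2.20 × 10^15 Hz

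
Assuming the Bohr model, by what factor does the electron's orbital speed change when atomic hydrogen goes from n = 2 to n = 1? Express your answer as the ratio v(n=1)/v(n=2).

v ∝ Z^1 · n^-1; with Z fixed, v ∝ n^-1.
v(n=1)/v(n=2) = (1/2)^-1 = 2

2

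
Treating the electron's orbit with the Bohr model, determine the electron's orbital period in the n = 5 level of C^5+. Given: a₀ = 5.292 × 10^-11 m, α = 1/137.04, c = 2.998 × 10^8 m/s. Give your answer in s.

r = n²a₀/Z = 5²·5.292 × 10^-11/6 = 2.205 × 10^-10 m
v = Zαc/n = 6·0.007297·2.998 × 10^8/5 = 2.625 × 10^6 m/s
T = 2πr/v = 5.277 × 10^-16 s

5.277 × 10^-16 s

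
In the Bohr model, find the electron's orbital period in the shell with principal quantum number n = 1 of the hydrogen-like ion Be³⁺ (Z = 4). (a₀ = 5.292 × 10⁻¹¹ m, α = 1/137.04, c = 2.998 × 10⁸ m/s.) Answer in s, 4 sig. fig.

r = n²a₀/Z = 1²·5.292 × 10⁻¹¹/4 = 1.323 × 10⁻¹¹ m
v = Zαc/n = 4·0.007297·2.998 × 10⁸/1 = 8.751 × 10⁶ m/s
T = 2πr/v = 9.499 × 10⁻¹⁸ s

9.499 × 10⁻¹⁸ s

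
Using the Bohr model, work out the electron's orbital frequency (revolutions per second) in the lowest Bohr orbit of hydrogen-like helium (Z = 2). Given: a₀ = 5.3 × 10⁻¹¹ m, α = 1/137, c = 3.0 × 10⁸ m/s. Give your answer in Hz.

r = n²a₀/Z = 2.6 × 10⁻¹¹ m, v = Zαc/n = 4.4 × 10⁶ m/s
f = v/(2πr) = 2.6 × 10¹⁶ Hz

2.6 × 10¹⁶ Hz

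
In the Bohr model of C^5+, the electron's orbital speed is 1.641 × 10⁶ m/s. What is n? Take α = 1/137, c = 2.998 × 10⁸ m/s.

8

v_n = Zαc/n ⇒ n = Zαc/v = 6 × 0.007299 × 2.998 × 10⁸ / 1.641 × 10⁶ ≈ 8.00
n = 8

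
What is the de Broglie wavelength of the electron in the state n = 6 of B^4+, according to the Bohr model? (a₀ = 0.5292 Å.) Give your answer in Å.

3.990 Å

The Bohr quantisation condition is nλ = 2πr_n.
r_n = n²a₀/Z = 3.810 Å
λ = 2πr_n/n = 2π·3.810/6 = 3.990 Å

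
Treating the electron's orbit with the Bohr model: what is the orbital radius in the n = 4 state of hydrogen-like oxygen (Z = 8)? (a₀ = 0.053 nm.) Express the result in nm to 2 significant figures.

r_n = n²a₀/Z = 4² × 0.053 / 8
    = 16 × 0.053 / 8 = 0.11 nm

0.11 nm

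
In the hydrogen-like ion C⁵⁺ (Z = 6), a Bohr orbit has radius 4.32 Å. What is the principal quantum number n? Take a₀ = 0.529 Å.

r_n = n²a₀/Z ⇒ n² = rZ/a₀ = 4.32 × 6 / 0.529 ≈ 49.00
n = 7

7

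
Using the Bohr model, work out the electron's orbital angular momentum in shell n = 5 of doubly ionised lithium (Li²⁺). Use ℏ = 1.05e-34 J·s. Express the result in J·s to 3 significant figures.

L_n = nℏ = 5 × 1.05e-34 = 5.25e-34 J·s

5.25e-34 J·s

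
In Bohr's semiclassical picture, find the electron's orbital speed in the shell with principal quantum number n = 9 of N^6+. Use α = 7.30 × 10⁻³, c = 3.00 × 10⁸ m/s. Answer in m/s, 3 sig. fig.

v_n = Zαc/n = 7 × 0.00730 × 3.00 × 10⁸ / 9
    = 1.70 × 10⁶ m/s

1.70 × 10⁶ m/s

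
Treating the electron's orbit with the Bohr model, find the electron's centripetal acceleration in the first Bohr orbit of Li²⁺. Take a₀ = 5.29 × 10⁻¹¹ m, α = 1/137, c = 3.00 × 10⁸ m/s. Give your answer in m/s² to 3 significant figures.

r = n²a₀/Z = 1.76 × 10⁻¹¹ m, v = Zαc/n = 6.57 × 10⁶ m/s
a = v²/r = (6.57 × 10⁶)² / 1.76 × 10⁻¹¹ = 2.45 × 10²⁴ m/s²

2.45 × 10²⁴ m/s²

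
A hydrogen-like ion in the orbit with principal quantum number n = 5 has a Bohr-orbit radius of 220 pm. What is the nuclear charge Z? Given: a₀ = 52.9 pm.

6

r_n = n²a₀/Z ⇒ Z = n²a₀/r = 5² × 52.9 / 220 ≈ 6.01
Z = 6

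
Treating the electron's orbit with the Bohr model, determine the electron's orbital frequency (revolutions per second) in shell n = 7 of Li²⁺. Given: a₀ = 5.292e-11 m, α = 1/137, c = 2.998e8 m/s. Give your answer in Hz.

1.727e14 Hz

r = n²a₀/Z = 8.644e-10 m, v = Zαc/n = 9.379e5 m/s
f = v/(2πr) = 1.727e14 Hz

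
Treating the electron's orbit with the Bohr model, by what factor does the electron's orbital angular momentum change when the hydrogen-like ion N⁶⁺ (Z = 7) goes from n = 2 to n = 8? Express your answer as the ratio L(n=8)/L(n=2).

L = nℏ depends only on n, so L ∝ n.
L(n=8)/L(n=2) = (8/2)^1 = 4

4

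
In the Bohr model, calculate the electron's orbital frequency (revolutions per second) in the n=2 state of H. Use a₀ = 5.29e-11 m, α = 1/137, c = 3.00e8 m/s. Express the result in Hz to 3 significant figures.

r = n²a₀/Z = 2.12e-10 m, v = Zαc/n = 1.09e6 m/s
f = v/(2πr) = 8.24e14 Hz

8.24e14 Hz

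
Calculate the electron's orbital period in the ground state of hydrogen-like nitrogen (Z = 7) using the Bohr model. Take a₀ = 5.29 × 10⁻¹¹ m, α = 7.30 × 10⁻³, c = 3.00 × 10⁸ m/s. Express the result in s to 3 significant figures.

3.10 × 10⁻¹⁸ s

r = n²a₀/Z = 1²·5.29 × 10⁻¹¹/7 = 7.56 × 10⁻¹² m
v = Zαc/n = 7·0.00730·3.00 × 10⁸/1 = 1.53 × 10⁷ m/s
T = 2πr/v = 3.10 × 10⁻¹⁸ s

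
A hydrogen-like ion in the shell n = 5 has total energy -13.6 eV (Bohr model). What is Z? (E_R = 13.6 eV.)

E_n = −E_R Z²/n² ⇒ Z² = −E_n n²/E_R = 13.6 × 5² / 13.6 ≈ 25.00
Z = 5

5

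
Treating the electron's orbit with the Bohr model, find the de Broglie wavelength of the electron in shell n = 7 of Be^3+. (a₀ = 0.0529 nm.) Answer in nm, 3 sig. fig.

The Bohr quantisation condition is nλ = 2πr_n.
r_n = n²a₀/Z = 0.648 nm
λ = 2πr_n/n = 2π·0.648/7 = 0.582 nm

0.582 nm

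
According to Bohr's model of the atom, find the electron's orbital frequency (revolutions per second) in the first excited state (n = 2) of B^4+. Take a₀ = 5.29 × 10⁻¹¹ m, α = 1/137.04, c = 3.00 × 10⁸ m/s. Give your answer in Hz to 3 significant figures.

r = n²a₀/Z = 4.23 × 10⁻¹¹ m, v = Zαc/n = 5.47 × 10⁶ m/s
f = v/(2πr) = 2.06 × 10¹⁶ Hz

2.06 × 10¹⁶ Hz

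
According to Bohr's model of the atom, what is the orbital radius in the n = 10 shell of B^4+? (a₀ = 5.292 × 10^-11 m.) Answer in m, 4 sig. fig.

r_n = n²a₀/Z = 10² × 5.292 × 10^-11 / 5
    = 100 × 5.292 × 10^-11 / 5 = 1.058 × 10^-9 m

1.058 × 10^-9 m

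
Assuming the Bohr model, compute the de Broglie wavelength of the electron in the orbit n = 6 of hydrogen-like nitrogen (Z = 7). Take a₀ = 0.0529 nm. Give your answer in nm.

The Bohr quantisation condition is nλ = 2πr_n.
r_n = n²a₀/Z = 0.272 nm
λ = 2πr_n/n = 2π·0.272/6 = 0.285 nm

0.285 nm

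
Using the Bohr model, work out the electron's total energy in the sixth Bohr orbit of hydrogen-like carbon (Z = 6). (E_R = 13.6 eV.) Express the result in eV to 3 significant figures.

E_n = −E_R·Z²/n² = −13.6 × 6²/6² = -13.6 eV

-13.6 eV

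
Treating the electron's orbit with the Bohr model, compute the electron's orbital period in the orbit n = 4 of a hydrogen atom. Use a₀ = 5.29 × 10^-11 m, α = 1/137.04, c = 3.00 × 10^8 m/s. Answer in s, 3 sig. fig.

9.72 × 10^-15 s

r = n²a₀/Z = 4²·5.29 × 10^-11/1 = 8.46 × 10^-10 m
v = Zαc/n = 1·0.00730·3.00 × 10^8/4 = 5.47 × 10^5 m/s
T = 2πr/v = 9.72 × 10^-15 s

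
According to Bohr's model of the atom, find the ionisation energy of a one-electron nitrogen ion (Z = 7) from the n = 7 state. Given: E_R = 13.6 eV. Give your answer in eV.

E_n = −E_R·Z²/n² = −13.6 × 7²/7² eV = -13.6 eV
Ionisation energy = −E_n = 13.6 eV

13.6 eV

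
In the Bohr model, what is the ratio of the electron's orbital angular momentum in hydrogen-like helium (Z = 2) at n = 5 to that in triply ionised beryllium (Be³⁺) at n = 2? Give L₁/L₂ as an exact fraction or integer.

5/2

L = nℏ is independent of Z.
L₁/L₂ = n₁/n₂ = 5/2 = 5/2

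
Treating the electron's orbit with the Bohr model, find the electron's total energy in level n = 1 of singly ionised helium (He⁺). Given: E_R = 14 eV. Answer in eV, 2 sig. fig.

E_n = −E_R·Z²/n² = −14 × 2²/1² = -56 eV

-56 eV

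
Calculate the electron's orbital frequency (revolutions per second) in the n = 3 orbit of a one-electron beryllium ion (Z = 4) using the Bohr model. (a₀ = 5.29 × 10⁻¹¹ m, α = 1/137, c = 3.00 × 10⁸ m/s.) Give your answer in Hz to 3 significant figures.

r = n²a₀/Z = 1.19 × 10⁻¹⁰ m, v = Zαc/n = 2.92 × 10⁶ m/s
f = v/(2πr) = 3.90 × 10¹⁵ Hz

3.90 × 10¹⁵ Hz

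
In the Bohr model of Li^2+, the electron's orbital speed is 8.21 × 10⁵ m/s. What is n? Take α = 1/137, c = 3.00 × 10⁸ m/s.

8

v_n = Zαc/n ⇒ n = Zαc/v = 3 × 0.00730 × 3.00 × 10⁸ / 8.21 × 10⁵ ≈ 8.00
n = 8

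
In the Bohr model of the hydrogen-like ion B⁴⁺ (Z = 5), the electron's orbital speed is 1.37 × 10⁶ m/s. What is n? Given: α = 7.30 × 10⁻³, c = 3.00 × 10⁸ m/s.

8

v_n = Zαc/n ⇒ n = Zαc/v = 5 × 0.00730 × 3.00 × 10⁸ / 1.37 × 10⁶ ≈ 7.99
n = 8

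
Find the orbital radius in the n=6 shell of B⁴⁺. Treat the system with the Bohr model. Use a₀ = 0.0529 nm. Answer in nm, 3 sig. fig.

0.381 nm

r_n = n²a₀/Z = 6² × 0.0529 / 5
    = 36 × 0.0529 / 5 = 0.381 nm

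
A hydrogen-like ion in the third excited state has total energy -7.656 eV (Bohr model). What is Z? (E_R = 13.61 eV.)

E_n = −E_R Z²/n² ⇒ Z² = −E_n n²/E_R = 7.656 × 4² / 13.61 ≈ 9.00
Z = 3

3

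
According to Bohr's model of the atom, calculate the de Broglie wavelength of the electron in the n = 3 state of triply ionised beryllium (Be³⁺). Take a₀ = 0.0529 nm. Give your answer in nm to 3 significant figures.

The Bohr quantisation condition is nλ = 2πr_n.
r_n = n²a₀/Z = 0.119 nm
λ = 2πr_n/n = 2π·0.119/3 = 0.249 nm

0.249 nm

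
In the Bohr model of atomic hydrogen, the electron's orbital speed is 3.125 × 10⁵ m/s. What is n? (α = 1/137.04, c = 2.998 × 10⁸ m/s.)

7

v_n = Zαc/n ⇒ n = Zαc/v = 1 × 0.007297 × 2.998 × 10⁸ / 3.125 × 10⁵ ≈ 7.00
n = 7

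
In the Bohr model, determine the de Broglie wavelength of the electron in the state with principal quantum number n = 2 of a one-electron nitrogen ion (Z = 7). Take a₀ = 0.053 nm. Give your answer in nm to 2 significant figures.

The Bohr quantisation condition is nλ = 2πr_n.
r_n = n²a₀/Z = 0.030 nm
λ = 2πr_n/n = 2π·0.030/2 = 0.095 nm

0.095 nm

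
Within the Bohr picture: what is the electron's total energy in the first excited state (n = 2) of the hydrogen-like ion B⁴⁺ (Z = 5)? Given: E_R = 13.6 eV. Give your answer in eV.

-85.0 eV

E_n = −E_R·Z²/n² = −13.6 × 5²/2² = -85.0 eV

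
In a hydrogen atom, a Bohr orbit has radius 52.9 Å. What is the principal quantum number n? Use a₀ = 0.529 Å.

10

r_n = n²a₀/Z ⇒ n² = rZ/a₀ = 52.9 × 1 / 0.529 ≈ 100.00
n = 10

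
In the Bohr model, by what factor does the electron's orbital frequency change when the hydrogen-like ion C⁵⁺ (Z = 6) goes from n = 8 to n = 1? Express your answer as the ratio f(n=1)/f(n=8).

512

f ∝ Z^2 · n^-3; with Z fixed, f ∝ n^-3.
f(n=1)/f(n=8) = (1/8)^-3 = 512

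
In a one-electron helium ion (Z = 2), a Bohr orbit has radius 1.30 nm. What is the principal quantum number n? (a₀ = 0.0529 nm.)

r_n = n²a₀/Z ⇒ n² = rZ/a₀ = 1.30 × 2 / 0.0529 ≈ 49.15
n = 7

7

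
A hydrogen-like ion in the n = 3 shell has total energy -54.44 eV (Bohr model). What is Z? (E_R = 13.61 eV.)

6

E_n = −E_R Z²/n² ⇒ Z² = −E_n n²/E_R = 54.44 × 3² / 13.61 ≈ 36.00
Z = 6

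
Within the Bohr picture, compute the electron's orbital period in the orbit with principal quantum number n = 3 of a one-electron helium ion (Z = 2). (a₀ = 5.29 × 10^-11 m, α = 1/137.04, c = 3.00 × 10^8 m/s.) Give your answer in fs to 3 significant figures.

r = n²a₀/Z = 3²·5.29 × 10^-11/2 = 2.38 × 10^-10 m
v = Zαc/n = 2·0.00730·3.00 × 10^8/3 = 1.46 × 10^6 m/s
T = 2πr/v = 1.02 × 10^-15 s = 1.02 fs

1.02 fs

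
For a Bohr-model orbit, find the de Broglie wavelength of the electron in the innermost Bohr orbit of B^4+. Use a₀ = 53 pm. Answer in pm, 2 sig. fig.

The Bohr quantisation condition is nλ = 2πr_n.
r_n = n²a₀/Z = 11 pm
λ = 2πr_n/n = 2π·11/1 = 67 pm

67 pm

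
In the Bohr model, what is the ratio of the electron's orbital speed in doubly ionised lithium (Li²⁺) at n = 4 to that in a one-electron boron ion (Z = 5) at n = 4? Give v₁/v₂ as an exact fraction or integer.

v ∝ Z^1 · n^-1
v₁/v₂ = (3/5)^1 · (4/4)^-1 = 3/5

3/5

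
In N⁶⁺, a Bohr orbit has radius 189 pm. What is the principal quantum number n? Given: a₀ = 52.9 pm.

r_n = n²a₀/Z ⇒ n² = rZ/a₀ = 189 × 7 / 52.9 ≈ 25.01
n = 5

5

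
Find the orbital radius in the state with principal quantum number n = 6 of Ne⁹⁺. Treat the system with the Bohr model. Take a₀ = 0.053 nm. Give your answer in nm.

0.19 nm

r_n = n²a₀/Z = 6² × 0.053 / 10
    = 36 × 0.053 / 10 = 0.19 nm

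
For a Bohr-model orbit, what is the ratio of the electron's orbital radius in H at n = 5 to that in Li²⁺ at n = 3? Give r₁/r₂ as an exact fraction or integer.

25/3

r ∝ Z^-1 · n^2
r₁/r₂ = (1/3)^-1 · (5/3)^2 = 25/3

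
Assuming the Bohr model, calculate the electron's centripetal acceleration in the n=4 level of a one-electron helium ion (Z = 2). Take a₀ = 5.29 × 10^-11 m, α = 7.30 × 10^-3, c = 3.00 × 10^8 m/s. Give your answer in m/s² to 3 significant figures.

2.83 × 10^21 m/s²

r = n²a₀/Z = 4.23 × 10^-10 m, v = Zαc/n = 1.09 × 10^6 m/s
a = v²/r = (1.09 × 10^6)² / 4.23 × 10^-10 = 2.83 × 10^21 m/s²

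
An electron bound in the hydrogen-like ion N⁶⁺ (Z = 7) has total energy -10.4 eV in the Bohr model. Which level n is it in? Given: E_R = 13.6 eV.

E_n = −E_R Z²/n² ⇒ n² = E_R Z²/(−E_n) = 13.6 × 7² / 10.4 ≈ 64.08
n = 8

8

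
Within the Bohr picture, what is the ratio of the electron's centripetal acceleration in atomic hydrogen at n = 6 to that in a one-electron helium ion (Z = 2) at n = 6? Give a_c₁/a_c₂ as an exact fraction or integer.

a_c ∝ Z^3 · n^-4
a_c₁/a_c₂ = (1/2)^3 · (6/6)^-4 = 1/8

1/8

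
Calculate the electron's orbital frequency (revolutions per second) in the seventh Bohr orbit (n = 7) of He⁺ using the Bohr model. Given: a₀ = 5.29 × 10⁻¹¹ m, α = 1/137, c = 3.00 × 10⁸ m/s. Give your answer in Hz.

7.68 × 10¹³ Hz

r = n²a₀/Z = 1.30 × 10⁻⁹ m, v = Zαc/n = 6.26 × 10⁵ m/s
f = v/(2πr) = 7.68 × 10¹³ Hz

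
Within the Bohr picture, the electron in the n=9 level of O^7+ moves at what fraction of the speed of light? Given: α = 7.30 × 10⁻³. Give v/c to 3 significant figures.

v_n = Zαc/n, so v/c = Zα/n = 8 × 0.00730 / 9 = 0.00649

0.00649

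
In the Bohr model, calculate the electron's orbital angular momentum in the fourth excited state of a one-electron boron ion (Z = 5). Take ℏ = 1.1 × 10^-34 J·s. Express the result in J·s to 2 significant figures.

L_n = nℏ = 5 × 1.1 × 10^-34 = 5.5 × 10^-34 J·s

5.5 × 10^-34 J·s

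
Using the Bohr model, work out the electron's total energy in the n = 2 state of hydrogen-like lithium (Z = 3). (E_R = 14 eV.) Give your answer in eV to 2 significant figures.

-32 eV

E_n = −E_R·Z²/n² = −14 × 3²/2² = -32 eV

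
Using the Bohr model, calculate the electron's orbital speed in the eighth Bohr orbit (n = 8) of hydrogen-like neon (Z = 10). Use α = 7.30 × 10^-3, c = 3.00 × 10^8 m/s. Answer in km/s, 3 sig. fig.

v_n = Zαc/n = 10 × 0.00730 × 3.00 × 10^8 / 8
    = 2740 km/s

2740 km/s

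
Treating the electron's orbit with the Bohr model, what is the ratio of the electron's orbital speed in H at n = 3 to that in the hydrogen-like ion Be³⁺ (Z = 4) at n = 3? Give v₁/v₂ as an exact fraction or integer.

v ∝ Z^1 · n^-1
v₁/v₂ = (1/4)^1 · (3/3)^-1 = 1/4

1/4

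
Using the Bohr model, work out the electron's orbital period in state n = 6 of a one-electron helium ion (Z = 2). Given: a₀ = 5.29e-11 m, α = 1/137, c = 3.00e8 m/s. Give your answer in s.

r = n²a₀/Z = 6²·5.29e-11/2 = 9.52e-10 m
v = Zαc/n = 2·0.00730·3.00e8/6 = 7.30e5 m/s
T = 2πr/v = 8.20e-15 s

8.20e-15 s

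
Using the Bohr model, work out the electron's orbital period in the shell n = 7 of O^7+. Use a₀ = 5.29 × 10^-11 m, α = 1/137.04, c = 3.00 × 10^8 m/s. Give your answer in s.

r = n²a₀/Z = 7²·5.29 × 10^-11/8 = 3.24 × 10^-10 m
v = Zαc/n = 8·0.00730·3.00 × 10^8/7 = 2.50 × 10^6 m/s
T = 2πr/v = 8.14 × 10^-16 s

8.14 × 10^-16 s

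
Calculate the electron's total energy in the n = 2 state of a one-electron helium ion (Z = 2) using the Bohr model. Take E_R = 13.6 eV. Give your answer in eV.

-13.6 eV

E_n = −E_R·Z²/n² = −13.6 × 2²/2² = -13.6 eV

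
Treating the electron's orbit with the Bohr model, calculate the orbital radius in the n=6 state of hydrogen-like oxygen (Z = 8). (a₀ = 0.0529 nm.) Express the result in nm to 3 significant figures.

r_n = n²a₀/Z = 6² × 0.0529 / 8
    = 36 × 0.0529 / 8 = 0.238 nm

0.238 nm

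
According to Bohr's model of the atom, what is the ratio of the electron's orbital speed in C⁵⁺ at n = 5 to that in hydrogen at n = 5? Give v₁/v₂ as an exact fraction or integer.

6

v ∝ Z^1 · n^-1
v₁/v₂ = (6/1)^1 · (5/5)^-1 = 6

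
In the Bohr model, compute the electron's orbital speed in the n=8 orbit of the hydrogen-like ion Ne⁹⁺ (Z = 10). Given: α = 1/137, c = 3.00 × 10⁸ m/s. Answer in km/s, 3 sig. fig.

v_n = Zαc/n = 10 × 0.00730 × 3.00 × 10⁸ / 8
    = 2740 km/s

2740 km/s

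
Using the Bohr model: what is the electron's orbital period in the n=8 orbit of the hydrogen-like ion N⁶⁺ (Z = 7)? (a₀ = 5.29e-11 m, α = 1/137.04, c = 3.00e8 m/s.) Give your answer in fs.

1.59 fs

r = n²a₀/Z = 8²·5.29e-11/7 = 4.84e-10 m
v = Zαc/n = 7·0.00730·3.00e8/8 = 1.92e6 m/s
T = 2πr/v = 1.59e-15 s = 1.59 fs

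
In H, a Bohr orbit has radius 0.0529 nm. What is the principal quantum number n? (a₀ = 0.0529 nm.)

r_n = n²a₀/Z ⇒ n² = rZ/a₀ = 0.0529 × 1 / 0.0529 ≈ 1.00
n = 1

1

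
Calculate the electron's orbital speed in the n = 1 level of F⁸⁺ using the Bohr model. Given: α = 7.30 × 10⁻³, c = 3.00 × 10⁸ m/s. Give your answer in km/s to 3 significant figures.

v_n = Zαc/n = 9 × 0.00730 × 3.00 × 10⁸ / 1
    = 1.97 × 10⁴ km/s

1.97 × 10⁴ km/s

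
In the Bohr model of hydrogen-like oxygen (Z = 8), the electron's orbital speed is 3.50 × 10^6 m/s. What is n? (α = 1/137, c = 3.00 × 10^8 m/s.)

v_n = Zαc/n ⇒ n = Zαc/v = 8 × 0.00730 × 3.00 × 10^8 / 3.50 × 10^6 ≈ 5.01
n = 5

5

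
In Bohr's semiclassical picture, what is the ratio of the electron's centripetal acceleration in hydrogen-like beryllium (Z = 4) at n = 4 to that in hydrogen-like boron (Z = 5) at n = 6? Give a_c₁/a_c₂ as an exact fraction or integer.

324/125

a_c ∝ Z^3 · n^-4
a_c₁/a_c₂ = (4/5)^3 · (4/6)^-4 = 324/125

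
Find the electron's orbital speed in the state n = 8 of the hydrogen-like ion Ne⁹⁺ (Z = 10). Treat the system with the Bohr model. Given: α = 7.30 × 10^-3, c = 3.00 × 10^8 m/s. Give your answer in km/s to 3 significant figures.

v_n = Zαc/n = 10 × 0.00730 × 3.00 × 10^8 / 8
    = 2740 km/s

2740 km/s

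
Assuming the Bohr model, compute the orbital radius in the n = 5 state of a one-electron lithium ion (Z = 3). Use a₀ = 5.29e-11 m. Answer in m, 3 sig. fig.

4.41e-10 m

r_n = n²a₀/Z = 5² × 5.29e-11 / 3
    = 25 × 5.29e-11 / 3 = 4.41e-10 m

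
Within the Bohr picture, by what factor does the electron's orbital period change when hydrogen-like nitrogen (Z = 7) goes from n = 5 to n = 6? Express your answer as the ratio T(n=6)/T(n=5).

216/125

T ∝ Z^-2 · n^3; with Z fixed, T ∝ n^3.
T(n=6)/T(n=5) = (6/5)^3 = 216/125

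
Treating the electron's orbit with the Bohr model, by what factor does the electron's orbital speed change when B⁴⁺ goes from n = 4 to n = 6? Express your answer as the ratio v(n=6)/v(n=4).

v ∝ Z^1 · n^-1; with Z fixed, v ∝ n^-1.
v(n=6)/v(n=4) = (6/4)^-1 = 2/3

2/3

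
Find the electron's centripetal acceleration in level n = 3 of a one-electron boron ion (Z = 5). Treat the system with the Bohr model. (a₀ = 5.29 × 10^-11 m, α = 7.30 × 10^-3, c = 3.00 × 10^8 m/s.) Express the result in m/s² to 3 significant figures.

r = n²a₀/Z = 9.52 × 10^-11 m, v = Zαc/n = 3.65 × 10^6 m/s
a = v²/r = (3.65 × 10^6)² / 9.52 × 10^-11 = 1.40 × 10^23 m/s²

1.40 × 10^23 m/s²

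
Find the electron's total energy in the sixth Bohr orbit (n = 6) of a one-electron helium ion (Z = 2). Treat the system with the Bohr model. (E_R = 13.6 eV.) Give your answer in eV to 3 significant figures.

E_n = −E_R·Z²/n² = −13.6 × 2²/6² = -1.51 eV

-1.51 eV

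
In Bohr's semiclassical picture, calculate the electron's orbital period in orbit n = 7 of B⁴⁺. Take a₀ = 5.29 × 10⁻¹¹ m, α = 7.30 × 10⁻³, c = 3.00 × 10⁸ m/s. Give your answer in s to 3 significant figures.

2.08 × 10⁻¹⁵ s

r = n²a₀/Z = 7²·5.29 × 10⁻¹¹/5 = 5.18 × 10⁻¹⁰ m
v = Zαc/n = 5·0.00730·3.00 × 10⁸/7 = 1.56 × 10⁶ m/s
T = 2πr/v = 2.08 × 10⁻¹⁵ s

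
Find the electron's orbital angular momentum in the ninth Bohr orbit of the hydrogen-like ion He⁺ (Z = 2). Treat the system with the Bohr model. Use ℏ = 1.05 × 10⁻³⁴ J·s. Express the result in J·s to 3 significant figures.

9.45 × 10⁻³⁴ J·s

L_n = nℏ = 9 × 1.05 × 10⁻³⁴ = 9.45 × 10⁻³⁴ J·s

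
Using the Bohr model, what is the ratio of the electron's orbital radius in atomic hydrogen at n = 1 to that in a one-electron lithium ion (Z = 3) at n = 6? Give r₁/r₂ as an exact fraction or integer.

r ∝ Z^-1 · n^2
r₁/r₂ = (1/3)^-1 · (1/6)^2 = 1/12

1/12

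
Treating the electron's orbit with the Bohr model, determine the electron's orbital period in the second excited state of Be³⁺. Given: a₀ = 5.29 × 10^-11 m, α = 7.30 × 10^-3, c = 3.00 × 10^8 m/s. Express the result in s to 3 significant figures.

r = n²a₀/Z = 3²·5.29 × 10^-11/4 = 1.19 × 10^-10 m
v = Zαc/n = 4·0.00730·3.00 × 10^8/3 = 2.92 × 10^6 m/s
T = 2πr/v = 2.56 × 10^-16 s

2.56 × 10^-16 s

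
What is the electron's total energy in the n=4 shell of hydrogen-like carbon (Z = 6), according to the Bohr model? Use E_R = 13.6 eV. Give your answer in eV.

E_n = −E_R·Z²/n² = −13.6 × 6²/4² = -30.6 eV

-30.6 eV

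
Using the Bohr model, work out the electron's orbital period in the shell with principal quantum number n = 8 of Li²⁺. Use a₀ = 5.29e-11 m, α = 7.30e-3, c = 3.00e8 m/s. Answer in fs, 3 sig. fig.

r = n²a₀/Z = 8²·5.29e-11/3 = 1.13e-9 m
v = Zαc/n = 3·0.00730·3.00e8/8 = 8.21e5 m/s
T = 2πr/v = 8.63e-15 s = 8.63 fs

8.63 fs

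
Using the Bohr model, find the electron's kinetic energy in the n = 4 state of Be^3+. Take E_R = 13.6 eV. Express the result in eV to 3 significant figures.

For a Coulomb orbit the virial theorem gives K = −E_n.
E_n = −E_R·Z²/n², so K = E_R·Z²/n² = 13.6 × 4²/4² = 13.6 eV

13.6 eV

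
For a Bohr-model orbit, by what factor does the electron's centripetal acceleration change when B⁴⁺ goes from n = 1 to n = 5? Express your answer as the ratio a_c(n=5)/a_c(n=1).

1/625

a_c ∝ Z^3 · n^-4; with Z fixed, a_c ∝ n^-4.
a_c(n=5)/a_c(n=1) = (5/1)^-4 = 1/625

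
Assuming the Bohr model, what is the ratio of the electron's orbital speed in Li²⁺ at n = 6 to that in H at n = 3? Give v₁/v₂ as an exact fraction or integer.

v ∝ Z^1 · n^-1
v₁/v₂ = (3/1)^1 · (6/3)^-1 = 3/2

3/2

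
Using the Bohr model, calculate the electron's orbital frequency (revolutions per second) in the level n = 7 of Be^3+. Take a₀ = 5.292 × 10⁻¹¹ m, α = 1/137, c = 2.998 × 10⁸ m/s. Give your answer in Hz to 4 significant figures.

3.070 × 10¹⁴ Hz

r = n²a₀/Z = 6.483 × 10⁻¹⁰ m, v = Zαc/n = 1.250 × 10⁶ m/s
f = v/(2πr) = 3.070 × 10¹⁴ Hz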